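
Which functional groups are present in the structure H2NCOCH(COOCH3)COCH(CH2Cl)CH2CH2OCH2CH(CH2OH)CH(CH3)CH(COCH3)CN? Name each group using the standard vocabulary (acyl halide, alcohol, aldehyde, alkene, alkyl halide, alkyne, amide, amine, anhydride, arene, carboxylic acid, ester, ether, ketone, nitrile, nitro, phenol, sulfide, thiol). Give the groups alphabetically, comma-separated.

–C(=O)NH2: carbonyl C bonded to C and to N → amide (the N is not a separate amine).
pendant –COOCH3: carbonyl C bonded to C and –OCH3 → ester.
–C(=O)– with carbon on both sides → ketone.
pendant –CH2X: halogen on sp³ carbon → alkyl halide.
C–O–C with sp³ carbons on both sides and no adjacent C=O → ether.
pendant –CH2OH on an sp³ backbone C → alcohol.
pendant –COCH3: carbonyl C bonded to two carbons → ketone.
–C≡N: carbon triple-bonded to nitrogen → nitrile.

alcohol, alkyl halide, amide, ester, ether, ketone, nitrile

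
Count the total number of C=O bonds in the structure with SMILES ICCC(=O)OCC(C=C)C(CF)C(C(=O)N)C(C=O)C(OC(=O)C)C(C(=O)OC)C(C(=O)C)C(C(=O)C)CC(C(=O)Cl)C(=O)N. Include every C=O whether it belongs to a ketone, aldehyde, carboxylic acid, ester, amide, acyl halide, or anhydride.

9

CH2COOCH2: ester, 1 C=O (running total 1).
CH(CONH2): amide, 1 C=O (running total 2).
CH(CHO): aldehyde, 1 C=O (running total 3).
CH(OCOCH3): ester, 1 C=O (running total 4).
CH(COOCH3): ester, 1 C=O (running total 5).
CH(COCH3): ketone, 1 C=O (running total 6).
CH(COCH3): ketone, 1 C=O (running total 7).
CH(COCl): acyl halide, 1 C=O (running total 8).
CONH2: amide, 1 C=O (running total 9).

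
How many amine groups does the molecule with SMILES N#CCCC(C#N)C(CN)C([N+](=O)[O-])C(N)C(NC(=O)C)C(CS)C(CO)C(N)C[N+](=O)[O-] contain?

3

N≡C–: carbon triple-bonded to nitrogen → nitrile.
pendant –C≡N: nitrile.
pendant –CH2NH2: N on sp³ C, no adjacent C=O → amine.
–NO2 on an sp³ carbon → nitro (the N=O is not a carbonyl).
–NH2 on an sp³ carbon with no adjacent C=O → amine.
pendant –NHC(=O)CH3: N bonded to a carbonyl → amide (not amine).
pendant –CH2SH → thiol.
pendant –CH2OH on an sp³ backbone C → alcohol.
–NH2 on an sp³ carbon with no adjacent C=O → amine.
–NO2 on carbon → nitro group.
Amine appears at: CH(CH2NH2), CH(NH2), CH(NH2) → 3.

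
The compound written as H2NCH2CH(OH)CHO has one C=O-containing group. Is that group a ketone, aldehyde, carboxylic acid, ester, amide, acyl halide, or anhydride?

The carbonyl is in the CHO segment: terminal –CHO: carbonyl C bonded to H and C → aldehyde.

aldehyde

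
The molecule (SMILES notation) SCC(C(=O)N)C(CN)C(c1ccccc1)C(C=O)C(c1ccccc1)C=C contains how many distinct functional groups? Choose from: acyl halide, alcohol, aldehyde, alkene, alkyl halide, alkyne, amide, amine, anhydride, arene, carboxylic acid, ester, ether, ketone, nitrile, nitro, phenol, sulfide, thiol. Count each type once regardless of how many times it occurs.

Taking each segment in turn:
  HSCH2: –SH on an sp³ carbon → thiol.
  CH(CONH2): pendant –CONH2: carbonyl C bonded to C and N → amide.
  CH(CH2NH2): pendant –CH2NH2: N on sp³ C, no adjacent C=O → amine.
  CH(C6H5): pendant –C6H5: benzene ring → arene.
  CH(CHO): pendant –CHO: carbonyl C bonded to C and H → aldehyde.
  CH(C6H5): pendant –C6H5: benzene ring → arene.
  CH=CH2: C=C double bond → alkene.
Distinct types present: aldehyde, alkene, amide, amine, arene, thiol.

6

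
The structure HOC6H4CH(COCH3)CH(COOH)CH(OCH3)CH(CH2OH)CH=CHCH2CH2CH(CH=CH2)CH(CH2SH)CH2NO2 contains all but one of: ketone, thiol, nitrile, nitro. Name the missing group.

nitro: present (CH2NO2 — –NO2 on carbon → nitro group).
ketone: present (CH(COCH3) — pendant –COCH3: carbonyl C bonded to two carbons → ketone).
thiol: present (CH(CH2SH) — pendant –CH2SH → thiol).
nitrile: no segment matches this pattern.

nitrile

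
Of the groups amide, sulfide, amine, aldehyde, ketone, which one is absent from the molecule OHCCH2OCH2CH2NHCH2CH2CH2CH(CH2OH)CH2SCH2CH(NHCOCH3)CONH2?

ketone

sulfide: present (CH2SCH2 — C–S–C linkage → sulfide (thioether)).
amine: present (CH2NHCH2 — C–N–C with sp³ carbons and no adjacent C=O → amine (secondary)).
aldehyde: present (OHC — terminal –CHO: carbonyl C bonded to H and C → aldehyde).
amide: present (CH(NHCOCH3) — pendant –NHC(=O)CH3: N bonded to a carbonyl → amide (not amine)).
ketone: absent. In each of CH(NHCOCH3) and CONH2, the C=O is bonded to nitrogen, which defines an amide, not a ketone. In OHC, the carbonyl carbon carries an H, so it is an aldehyde, not a ketone.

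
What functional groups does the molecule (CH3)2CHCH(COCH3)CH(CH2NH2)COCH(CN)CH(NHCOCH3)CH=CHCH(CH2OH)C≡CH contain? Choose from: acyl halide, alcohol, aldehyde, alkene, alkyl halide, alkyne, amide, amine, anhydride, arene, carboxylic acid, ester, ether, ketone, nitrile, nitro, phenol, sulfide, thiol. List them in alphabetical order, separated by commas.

alcohol, alkene, alkyne, amide, amine, ketone, nitrile

pendant –COCH3: carbonyl C bonded to two carbons → ketone.
pendant –CH2NH2: N on sp³ C, no adjacent C=O → amine.
–C(=O)– with carbon on both sides → ketone.
pendant –C≡N: nitrile.
pendant –NHC(=O)CH3: N bonded to a carbonyl → amide (not amine).
C=C double bond → alkene.
pendant –CH2OH on an sp³ backbone C → alcohol.
C≡C triple bond → alkyne.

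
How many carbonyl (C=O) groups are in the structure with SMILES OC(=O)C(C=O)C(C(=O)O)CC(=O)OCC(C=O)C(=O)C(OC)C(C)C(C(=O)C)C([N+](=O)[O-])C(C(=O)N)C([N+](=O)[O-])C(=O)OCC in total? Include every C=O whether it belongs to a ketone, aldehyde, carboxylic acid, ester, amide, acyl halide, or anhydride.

9

HOOC: carboxylic acid, 1 C=O (running total 1).
CH(CHO): aldehyde, 1 C=O (running total 2).
CH(COOH): carboxylic acid, 1 C=O (running total 3).
CH2COOCH2: ester, 1 C=O (running total 4).
CH(CHO): aldehyde, 1 C=O (running total 5).
CO: ketone, 1 C=O (running total 6).
CH(COCH3): ketone, 1 C=O (running total 7).
CH(CONH2): amide, 1 C=O (running total 8).
COOCH2CH3: ester, 1 C=O (running total 9).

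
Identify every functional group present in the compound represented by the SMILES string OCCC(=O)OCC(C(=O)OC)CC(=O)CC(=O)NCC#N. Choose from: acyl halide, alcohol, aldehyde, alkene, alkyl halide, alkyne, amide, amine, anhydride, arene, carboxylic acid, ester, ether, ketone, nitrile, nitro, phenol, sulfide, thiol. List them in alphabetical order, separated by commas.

Working along the chain:
  HOCH2: HO– on an sp³ carbon → alcohol.
  CH2COOCH2: –C(=O)–O–C with C on the carbonyl side → ester.
  CH(COOCH3): pendant –COOCH3: carbonyl C bonded to C and –OCH3 → ester.
  CO: –C(=O)– with carbon on both sides → ketone.
  CH2CONHCH2: –C(=O)–N– linkage → amide (the N is not an amine).
  CN: –C≡N: carbon triple-bonded to nitrogen → nitrile.

alcohol, amide, ester, ketone, nitrile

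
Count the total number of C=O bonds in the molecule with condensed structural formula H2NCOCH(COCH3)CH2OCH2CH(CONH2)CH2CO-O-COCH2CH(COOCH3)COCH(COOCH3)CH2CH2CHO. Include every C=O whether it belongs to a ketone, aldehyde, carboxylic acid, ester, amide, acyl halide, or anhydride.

H2NCO: amide, 1 C=O (running total 1).
CH(COCH3): ketone, 1 C=O (running total 2).
CH(CONH2): amide, 1 C=O (running total 3).
CH2CO-O-COCH2: anhydride, 2 C=O (running total 5).
CH(COOCH3): ester, 1 C=O (running total 6).
CO: ketone, 1 C=O (running total 7).
CH(COOCH3): ester, 1 C=O (running total 8).
CHO: aldehyde, 1 C=O (running total 9).

9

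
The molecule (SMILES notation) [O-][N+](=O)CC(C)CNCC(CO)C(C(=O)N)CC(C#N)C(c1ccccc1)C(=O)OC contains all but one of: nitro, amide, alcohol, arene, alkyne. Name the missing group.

amide: present (CH(CONH2) — pendant –CONH2: carbonyl C bonded to C and N → amide).
nitro: present (O2NCH2 — –NO2 on carbon → nitro group).
alcohol: present (CH(CH2OH) — pendant –CH2OH on an sp³ backbone C → alcohol).
arene: present (CH(C6H5) — pendant –C6H5: benzene ring → arene).
alkyne: absent. In CH(CN), the triple bond is C≡N, not C≡C, so it is a nitrile.

alkyne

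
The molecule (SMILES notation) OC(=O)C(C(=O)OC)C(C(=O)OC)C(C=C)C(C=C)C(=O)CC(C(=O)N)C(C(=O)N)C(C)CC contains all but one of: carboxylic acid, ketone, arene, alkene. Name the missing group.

carboxylic acid: present (HOOC — –COOH: carbonyl C bonded to –OH and C → carboxylic acid (the –OH is not a separate alcohol)).
ketone: present (CO — –C(=O)– with carbon on both sides → ketone).
alkene: present (CH(CH=CH2) — pendant –CH=CH2: C=C double bond → alkene).
arene: no segment matches this pattern.

arene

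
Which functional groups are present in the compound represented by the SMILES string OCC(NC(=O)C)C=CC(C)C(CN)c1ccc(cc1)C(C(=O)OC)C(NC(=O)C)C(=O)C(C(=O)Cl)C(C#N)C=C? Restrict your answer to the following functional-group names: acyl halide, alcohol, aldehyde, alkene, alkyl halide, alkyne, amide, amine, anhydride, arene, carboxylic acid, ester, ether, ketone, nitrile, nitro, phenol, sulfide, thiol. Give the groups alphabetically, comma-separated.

acyl halide, alcohol, alkene, amide, amine, arene, ester, ketone, nitrile

Taking each segment in turn:
  HOCH2: HO– on an sp³ carbon → alcohol.
  CH(NHCOCH3): pendant –NHC(=O)CH3: N bonded to a carbonyl → amide (not amine).
  CH=CH: C=C double bond → alkene.
  CH(CH2NH2): pendant –CH2NH2: N on sp³ C, no adjacent C=O → amine.
  C6H4: para-disubstituted benzene ring → arene.
  CH(COOCH3): pendant –COOCH3: carbonyl C bonded to C and –OCH3 → ester.
  CH(NHCOCH3): pendant –NHC(=O)CH3: N bonded to a carbonyl → amide (not amine).
  CO: –C(=O)– with carbon on both sides → ketone.
  CH(COCl): pendant –C(=O)X: carbonyl C bonded to C and halogen → acyl halide.
  CH(CN): pendant –C≡N: nitrile.
  CH=CH2: C=C double bond → alkene.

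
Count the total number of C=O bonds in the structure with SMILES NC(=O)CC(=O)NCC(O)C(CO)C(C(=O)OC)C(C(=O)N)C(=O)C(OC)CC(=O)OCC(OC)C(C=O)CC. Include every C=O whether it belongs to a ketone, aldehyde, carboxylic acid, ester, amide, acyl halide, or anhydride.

H2NCO: amide, 1 C=O (running total 1).
CH2CONHCH2: amide, 1 C=O (running total 2).
CH(COOCH3): ester, 1 C=O (running total 3).
CH(CONH2): amide, 1 C=O (running total 4).
CO: ketone, 1 C=O (running total 5).
CH2COOCH2: ester, 1 C=O (running total 6).
CH(CHO): aldehyde, 1 C=O (running total 7).

7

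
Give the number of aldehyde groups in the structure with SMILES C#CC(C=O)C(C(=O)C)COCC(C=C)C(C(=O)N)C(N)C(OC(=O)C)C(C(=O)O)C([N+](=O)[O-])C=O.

2

Reading the structure from left to right:
  HC≡C: C≡C triple bond → alkyne.
  CH(CHO): pendant –CHO: carbonyl C bonded to C and H → aldehyde.
  CH(COCH3): pendant –COCH3: carbonyl C bonded to two carbons → ketone.
  CH2OCH2: C–O–C with sp³ carbons on both sides and no adjacent C=O → ether.
  CH(CH=CH2): pendant –CH=CH2: C=C double bond → alkene.
  CH(CONH2): pendant –CONH2: carbonyl C bonded to C and N → amide.
  CH(NH2): –NH2 on an sp³ carbon with no adjacent C=O → amine.
  CH(OCOCH3): pendant –OC(=O)CH3: an acyloxy group → ester.
  CH(COOH): pendant –COOH: carbonyl C bonded to C and –OH → carboxylic acid.
  CH(NO2): –NO2 on an sp³ carbon → nitro (the N=O is not a carbonyl).
  CHO: terminal –CHO: carbonyl C bonded to H and C → aldehyde.
Aldehyde appears at: CH(CHO), CHO → 2.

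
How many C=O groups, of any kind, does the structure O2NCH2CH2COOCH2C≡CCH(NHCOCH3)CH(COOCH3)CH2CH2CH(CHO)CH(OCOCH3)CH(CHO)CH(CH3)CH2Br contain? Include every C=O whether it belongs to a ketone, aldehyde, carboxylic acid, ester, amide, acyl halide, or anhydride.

CH2COOCH2: ester, 1 C=O (running total 1).
CH(NHCOCH3): amide, 1 C=O (running total 2).
CH(COOCH3): ester, 1 C=O (running total 3).
CH(CHO): aldehyde, 1 C=O (running total 4).
CH(OCOCH3): ester, 1 C=O (running total 5).
CH(CHO): aldehyde, 1 C=O (running total 6).

6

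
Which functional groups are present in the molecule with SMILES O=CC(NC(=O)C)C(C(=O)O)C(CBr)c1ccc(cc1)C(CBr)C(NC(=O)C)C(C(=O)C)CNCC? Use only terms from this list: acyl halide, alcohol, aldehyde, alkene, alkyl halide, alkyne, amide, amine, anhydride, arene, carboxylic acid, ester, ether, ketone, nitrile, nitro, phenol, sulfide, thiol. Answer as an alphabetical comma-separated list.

aldehyde, alkyl halide, amide, amine, arene, carboxylic acid, ketone

terminal –CHO: carbonyl C bonded to H and C → aldehyde.
pendant –NHC(=O)CH3: N bonded to a carbonyl → amide (not amine).
pendant –COOH: carbonyl C bonded to C and –OH → carboxylic acid.
pendant –CH2X: halogen on sp³ carbon → alkyl halide.
para-disubstituted benzene ring → arene.
pendant –CH2X: halogen on sp³ carbon → alkyl halide.
pendant –NHC(=O)CH3: N bonded to a carbonyl → amide (not amine).
pendant –COCH3: carbonyl C bonded to two carbons → ketone.
C–N–C with sp³ carbons and no adjacent C=O → amine (secondary).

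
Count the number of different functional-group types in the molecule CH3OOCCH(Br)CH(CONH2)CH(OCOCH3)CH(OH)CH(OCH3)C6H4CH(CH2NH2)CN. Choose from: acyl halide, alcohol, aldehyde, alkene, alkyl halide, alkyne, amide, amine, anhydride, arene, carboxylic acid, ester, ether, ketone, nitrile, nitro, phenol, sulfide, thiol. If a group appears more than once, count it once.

Working along the chain:
  CH3OOC: CH3O–C(=O)–: carbonyl C bonded to C and to –OCH3 → ester (not ketone + ether).
  CH(Br): halogen on an sp³ carbon → alkyl halide.
  CH(CONH2): pendant –CONH2: carbonyl C bonded to C and N → amide.
  CH(OCOCH3): pendant –OC(=O)CH3: an acyloxy group → ester.
  CH(OH): –OH on an sp³ carbon → alcohol (secondary).
  CH(OCH3): pendant –OCH3: C–O–C with sp³ C, no adjacent C=O → ether.
  C6H4: para-disubstituted benzene ring → arene.
  CH(CH2NH2): pendant –CH2NH2: N on sp³ C, no adjacent C=O → amine.
  CN: –C≡N: carbon triple-bonded to nitrogen → nitrile.
Distinct types present: alcohol, alkyl halide, amide, amine, arene, ester, ether, nitrile.

8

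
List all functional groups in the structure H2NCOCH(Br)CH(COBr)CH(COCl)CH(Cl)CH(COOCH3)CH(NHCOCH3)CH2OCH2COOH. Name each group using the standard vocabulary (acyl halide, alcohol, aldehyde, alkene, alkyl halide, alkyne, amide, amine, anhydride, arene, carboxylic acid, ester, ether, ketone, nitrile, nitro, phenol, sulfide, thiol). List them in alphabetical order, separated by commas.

Working along the chain:
  H2NCO: –C(=O)NH2: carbonyl C bonded to C and to N → amide (the N is not a separate amine).
  CH(Br): halogen on an sp³ carbon → alkyl halide.
  CH(COBr): pendant –C(=O)X: carbonyl C bonded to C and halogen → acyl halide.
  CH(COCl): pendant –C(=O)X: carbonyl C bonded to C and halogen → acyl halide.
  CH(Cl): halogen on an sp³ carbon → alkyl halide.
  CH(COOCH3): pendant –COOCH3: carbonyl C bonded to C and –OCH3 → ester.
  CH(NHCOCH3): pendant –NHC(=O)CH3: N bonded to a carbonyl → amide (not amine).
  CH2OCH2: C–O–C with sp³ carbons on both sides and no adjacent C=O → ether.
  COOH: –COOH: carbonyl C bonded to –OH and C → carboxylic acid (the –OH is not a separate alcohol).

acyl halide, alkyl halide, amide, carboxylic acid, ester, ether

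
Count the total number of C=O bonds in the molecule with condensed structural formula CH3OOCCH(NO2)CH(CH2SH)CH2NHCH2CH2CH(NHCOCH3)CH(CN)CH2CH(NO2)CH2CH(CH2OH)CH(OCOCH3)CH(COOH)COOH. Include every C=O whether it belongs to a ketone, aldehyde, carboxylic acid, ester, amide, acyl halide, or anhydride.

CH3OOC: ester, 1 C=O (running total 1).
CH(NHCOCH3): amide, 1 C=O (running total 2).
CH(OCOCH3): ester, 1 C=O (running total 3).
CH(COOH): carboxylic acid, 1 C=O (running total 4).
COOH: carboxylic acid, 1 C=O (running total 5).

5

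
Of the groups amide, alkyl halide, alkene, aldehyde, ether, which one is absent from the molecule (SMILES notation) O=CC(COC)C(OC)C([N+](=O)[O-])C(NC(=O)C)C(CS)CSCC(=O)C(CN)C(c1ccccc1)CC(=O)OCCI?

aldehyde: present (OHC — terminal –CHO: carbonyl C bonded to H and C → aldehyde).
amide: present (CH(NHCOCH3) — pendant –NHC(=O)CH3: N bonded to a carbonyl → amide (not amine)).
alkyl halide: present (CH2I — halogen on an sp³ carbon → alkyl halide).
ether: present (CH(CH2OCH3) — pendant –CH2OCH3: C–O–C linkage → ether).
alkene: absent. In CH(C6H5), the C=C units are part of an aromatic ring, which is an arene, not an isolated alkene.

alkene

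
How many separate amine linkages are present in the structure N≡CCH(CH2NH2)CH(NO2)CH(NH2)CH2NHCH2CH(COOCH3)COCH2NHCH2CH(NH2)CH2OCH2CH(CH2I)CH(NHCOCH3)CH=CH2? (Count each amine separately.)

Reading the structure from left to right:
  N≡C: N≡C–: carbon triple-bonded to nitrogen → nitrile.
  CH(CH2NH2): pendant –CH2NH2: N on sp³ C, no adjacent C=O → amine.
  CH(NO2): –NO2 on an sp³ carbon → nitro (the N=O is not a carbonyl).
  CH(NH2): –NH2 on an sp³ carbon with no adjacent C=O → amine.
  CH2NHCH2: C–N–C with sp³ carbons and no adjacent C=O → amine (secondary).
  CH(COOCH3): pendant –COOCH3: carbonyl C bonded to C and –OCH3 → ester.
  CO: –C(=O)– with carbon on both sides → ketone.
  CH2NHCH2: C–N–C with sp³ carbons and no adjacent C=O → amine (secondary).
  CH(NH2): –NH2 on an sp³ carbon with no adjacent C=O → amine.
  CH2OCH2: C–O–C with sp³ carbons on both sides and no adjacent C=O → ether.
  CH(CH2I): pendant –CH2X: halogen on sp³ carbon → alkyl halide.
  CH(NHCOCH3): pendant –NHC(=O)CH3: N bonded to a carbonyl → amide (not amine).
  CH=CH2: C=C double bond → alkene.
Amine appears at: CH(CH2NH2), CH(NH2), CH2NHCH2, CH2NHCH2, CH(NH2) → 5.

5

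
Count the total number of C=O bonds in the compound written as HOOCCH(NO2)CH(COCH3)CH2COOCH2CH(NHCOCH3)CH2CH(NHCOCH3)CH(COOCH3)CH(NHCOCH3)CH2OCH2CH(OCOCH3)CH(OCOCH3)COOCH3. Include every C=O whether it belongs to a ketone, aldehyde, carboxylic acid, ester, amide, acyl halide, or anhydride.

HOOC: carboxylic acid, 1 C=O (running total 1).
CH(COCH3): ketone, 1 C=O (running total 2).
CH2COOCH2: ester, 1 C=O (running total 3).
CH(NHCOCH3): amide, 1 C=O (running total 4).
CH(NHCOCH3): amide, 1 C=O (running total 5).
CH(COOCH3): ester, 1 C=O (running total 6).
CH(NHCOCH3): amide, 1 C=O (running total 7).
CH(OCOCH3): ester, 1 C=O (running total 8).
CH(OCOCH3): ester, 1 C=O (running total 9).
COOCH3: ester, 1 C=O (running total 10).

10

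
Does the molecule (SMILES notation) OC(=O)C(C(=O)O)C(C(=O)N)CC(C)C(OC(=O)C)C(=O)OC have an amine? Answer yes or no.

Taking each segment in turn:
  HOOC: –COOH: carbonyl C bonded to –OH and C → carboxylic acid (the –OH is not a separate alcohol).
  CH(COOH): pendant –COOH: carbonyl C bonded to C and –OH → carboxylic acid.
  CH(CONH2): pendant –CONH2: carbonyl C bonded to C and N → amide.
  CH(OCOCH3): pendant –OC(=O)CH3: an acyloxy group → ester.
  COOCH3: –C(=O)OCH3: carbonyl C bonded to C and to –OCH3 → ester (not ketone + ether).
In CH(CONH2), the nitrogen is bonded directly to a carbonyl carbon, making it part of an amide, not a free amine.
The groups actually present are: amide, carboxylic acid, ester.

no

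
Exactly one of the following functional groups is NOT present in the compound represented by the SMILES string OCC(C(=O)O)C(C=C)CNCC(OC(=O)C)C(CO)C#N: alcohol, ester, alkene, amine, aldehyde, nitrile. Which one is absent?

nitrile: present (CN — –C≡N: carbon triple-bonded to nitrogen → nitrile).
ester: present (CH(OCOCH3) — pendant –OC(=O)CH3: an acyloxy group → ester).
amine: present (CH2NHCH2 — C–N–C with sp³ carbons and no adjacent C=O → amine (secondary)).
alkene: present (CH(CH=CH2) — pendant –CH=CH2: C=C double bond → alkene).
alcohol: present (HOCH2 — HO– on an sp³ carbon → alcohol).
aldehyde: absent. In CH(COOH), the carbonyl carbon bears –OH, not –H, so it is a carboxylic acid.

aldehyde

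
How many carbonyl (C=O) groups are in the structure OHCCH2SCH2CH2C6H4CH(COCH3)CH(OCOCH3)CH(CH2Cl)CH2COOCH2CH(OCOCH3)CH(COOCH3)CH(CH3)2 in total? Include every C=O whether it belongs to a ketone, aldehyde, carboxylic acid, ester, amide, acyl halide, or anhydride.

OHC: aldehyde, 1 C=O (running total 1).
CH(COCH3): ketone, 1 C=O (running total 2).
CH(OCOCH3): ester, 1 C=O (running total 3).
CH2COOCH2: ester, 1 C=O (running total 4).
CH(OCOCH3): ester, 1 C=O (running total 5).
CH(COOCH3): ester, 1 C=O (running total 6).

6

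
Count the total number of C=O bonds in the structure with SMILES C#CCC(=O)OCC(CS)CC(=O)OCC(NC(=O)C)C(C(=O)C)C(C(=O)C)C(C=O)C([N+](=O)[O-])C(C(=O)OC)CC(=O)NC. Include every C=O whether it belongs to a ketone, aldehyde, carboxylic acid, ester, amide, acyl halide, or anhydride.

CH2COOCH2: ester, 1 C=O (running total 1).
CH2COOCH2: ester, 1 C=O (running total 2).
CH(NHCOCH3): amide, 1 C=O (running total 3).
CH(COCH3): ketone, 1 C=O (running total 4).
CH(COCH3): ketone, 1 C=O (running total 5).
CH(CHO): aldehyde, 1 C=O (running total 6).
CH(COOCH3): ester, 1 C=O (running total 7).
CONHCH3: amide, 1 C=O (running total 8).

8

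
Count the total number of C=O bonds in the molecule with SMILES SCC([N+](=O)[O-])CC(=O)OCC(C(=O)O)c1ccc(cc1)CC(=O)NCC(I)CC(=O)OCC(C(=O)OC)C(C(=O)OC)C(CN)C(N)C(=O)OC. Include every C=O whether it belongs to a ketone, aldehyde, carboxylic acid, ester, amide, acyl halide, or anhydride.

7

CH2COOCH2: ester, 1 C=O (running total 1).
CH(COOH): carboxylic acid, 1 C=O (running total 2).
CH2CONHCH2: amide, 1 C=O (running total 3).
CH2COOCH2: ester, 1 C=O (running total 4).
CH(COOCH3): ester, 1 C=O (running total 5).
CH(COOCH3): ester, 1 C=O (running total 6).
COOCH3: ester, 1 C=O (running total 7).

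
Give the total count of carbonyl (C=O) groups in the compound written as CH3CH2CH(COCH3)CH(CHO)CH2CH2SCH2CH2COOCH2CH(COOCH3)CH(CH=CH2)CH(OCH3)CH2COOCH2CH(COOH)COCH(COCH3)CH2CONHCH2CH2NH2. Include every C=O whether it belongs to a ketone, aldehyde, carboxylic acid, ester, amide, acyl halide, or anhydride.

CH(COCH3): ketone, 1 C=O (running total 1).
CH(CHO): aldehyde, 1 C=O (running total 2).
CH2COOCH2: ester, 1 C=O (running total 3).
CH(COOCH3): ester, 1 C=O (running total 4).
CH2COOCH2: ester, 1 C=O (running total 5).
CH(COOH): carboxylic acid, 1 C=O (running total 6).
CO: ketone, 1 C=O (running total 7).
CH(COCH3): ketone, 1 C=O (running total 8).
CH2CONHCH2: amide, 1 C=O (running total 9).

9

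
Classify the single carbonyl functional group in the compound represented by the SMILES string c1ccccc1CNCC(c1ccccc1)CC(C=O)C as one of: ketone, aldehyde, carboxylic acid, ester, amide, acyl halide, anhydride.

aldehyde

The carbonyl is in the CH(CHO) segment: pendant –CHO: carbonyl C bonded to C and H → aldehyde.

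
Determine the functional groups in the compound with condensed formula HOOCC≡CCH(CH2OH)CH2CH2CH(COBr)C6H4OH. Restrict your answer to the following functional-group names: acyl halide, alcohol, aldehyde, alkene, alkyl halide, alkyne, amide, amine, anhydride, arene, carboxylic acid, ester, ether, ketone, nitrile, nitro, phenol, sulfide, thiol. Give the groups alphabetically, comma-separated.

acyl halide, alcohol, alkyne, arene, carboxylic acid, phenol

–COOH: carbonyl C bonded to –OH and C → carboxylic acid (the –OH is not a separate alcohol).
C≡C triple bond → alkyne.
pendant –CH2OH on an sp³ backbone C → alcohol.
pendant –C(=O)X: carbonyl C bonded to C and halogen → acyl halide.
–OH attached directly to an aromatic ring → phenol (not alcohol); the ring itself is an arene.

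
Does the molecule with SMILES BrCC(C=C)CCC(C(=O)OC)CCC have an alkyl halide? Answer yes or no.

yes

Reading the structure from left to right:
  BrCH2: halogen on an sp³ carbon → alkyl halide.
  CH(CH=CH2): pendant –CH=CH2: C=C double bond → alkene.
  CH(COOCH3): pendant –COOCH3: carbonyl C bonded to C and –OCH3 → ester.
The BrCH2 segment supplies the alkyl halide: halogen on an sp³ carbon → alkyl halide.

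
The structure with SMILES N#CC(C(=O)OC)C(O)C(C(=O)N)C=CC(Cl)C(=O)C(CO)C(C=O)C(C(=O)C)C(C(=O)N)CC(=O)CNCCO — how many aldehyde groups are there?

Working along the chain:
  N≡C: N≡C–: carbon triple-bonded to nitrogen → nitrile.
  CH(COOCH3): pendant –COOCH3: carbonyl C bonded to C and –OCH3 → ester.
  CH(OH): –OH on an sp³ carbon → alcohol (secondary).
  CH(CONH2): pendant –CONH2: carbonyl C bonded to C and N → amide.
  CH=CH: C=C double bond → alkene.
  CH(Cl): halogen on an sp³ carbon → alkyl halide.
  CO: –C(=O)– with carbon on both sides → ketone.
  CH(CH2OH): pendant –CH2OH on an sp³ backbone C → alcohol.
  CH(CHO): pendant –CHO: carbonyl C bonded to C and H → aldehyde.
  CH(COCH3): pendant –COCH3: carbonyl C bonded to two carbons → ketone.
  CH(CONH2): pendant –CONH2: carbonyl C bonded to C and N → amide.
  CO: –C(=O)– with carbon on both sides → ketone.
  CH2NHCH2: C–N–C with sp³ carbons and no adjacent C=O → amine (secondary).
  CH2OH: –OH on an sp³ carbon → alcohol.
Aldehyde appears at: CH(CHO) → 1.

1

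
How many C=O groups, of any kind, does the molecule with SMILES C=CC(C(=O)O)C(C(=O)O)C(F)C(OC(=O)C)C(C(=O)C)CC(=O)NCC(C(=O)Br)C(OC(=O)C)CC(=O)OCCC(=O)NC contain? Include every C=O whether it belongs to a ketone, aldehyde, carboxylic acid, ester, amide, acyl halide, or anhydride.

CH(COOH): carboxylic acid, 1 C=O (running total 1).
CH(COOH): carboxylic acid, 1 C=O (running total 2).
CH(OCOCH3): ester, 1 C=O (running total 3).
CH(COCH3): ketone, 1 C=O (running total 4).
CH2CONHCH2: amide, 1 C=O (running total 5).
CH(COBr): acyl halide, 1 C=O (running total 6).
CH(OCOCH3): ester, 1 C=O (running total 7).
CH2COOCH2: ester, 1 C=O (running total 8).
CONHCH3: amide, 1 C=O (running total 9).

9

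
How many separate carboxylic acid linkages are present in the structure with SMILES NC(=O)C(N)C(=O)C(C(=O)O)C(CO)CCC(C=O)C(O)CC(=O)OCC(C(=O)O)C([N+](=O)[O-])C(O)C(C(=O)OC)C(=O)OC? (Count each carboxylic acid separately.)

2

Taking each segment in turn:
  H2NCO: –C(=O)NH2: carbonyl C bonded to C and to N → amide (the N is not a separate amine).
  CH(NH2): –NH2 on an sp³ carbon with no adjacent C=O → amine.
  CO: –C(=O)– with carbon on both sides → ketone.
  CH(COOH): pendant –COOH: carbonyl C bonded to C and –OH → carboxylic acid.
  CH(CH2OH): pendant –CH2OH on an sp³ backbone C → alcohol.
  CH(CHO): pendant –CHO: carbonyl C bonded to C and H → aldehyde.
  CH(OH): –OH on an sp³ carbon → alcohol (secondary).
  CH2COOCH2: –C(=O)–O–C with C on the carbonyl side → ester.
  CH(COOH): pendant –COOH: carbonyl C bonded to C and –OH → carboxylic acid.
  CH(NO2): –NO2 on an sp³ carbon → nitro (the N=O is not a carbonyl).
  CH(OH): –OH on an sp³ carbon → alcohol (secondary).
  CH(COOCH3): pendant –COOCH3: carbonyl C bonded to C and –OCH3 → ester.
  COOCH3: –C(=O)OCH3: carbonyl C bonded to C and to –OCH3 → ester (not ketone + ether).
Carboxylic acid appears at: CH(COOH), CH(COOH) → 2.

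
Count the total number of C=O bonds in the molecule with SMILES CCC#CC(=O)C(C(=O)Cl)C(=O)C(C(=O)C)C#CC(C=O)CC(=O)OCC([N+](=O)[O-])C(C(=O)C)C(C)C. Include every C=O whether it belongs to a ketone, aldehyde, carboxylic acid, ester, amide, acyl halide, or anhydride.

7

CO: ketone, 1 C=O (running total 1).
CH(COCl): acyl halide, 1 C=O (running total 2).
CO: ketone, 1 C=O (running total 3).
CH(COCH3): ketone, 1 C=O (running total 4).
CH(CHO): aldehyde, 1 C=O (running total 5).
CH2COOCH2: ester, 1 C=O (running total 6).
CH(COCH3): ketone, 1 C=O (running total 7).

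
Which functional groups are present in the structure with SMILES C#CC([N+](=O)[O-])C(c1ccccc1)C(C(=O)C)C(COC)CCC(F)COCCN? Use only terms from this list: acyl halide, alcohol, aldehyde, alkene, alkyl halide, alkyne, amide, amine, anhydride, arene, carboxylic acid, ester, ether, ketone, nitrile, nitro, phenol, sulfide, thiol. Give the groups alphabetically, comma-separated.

Reading the structure from left to right:
  HC≡C: C≡C triple bond → alkyne.
  CH(NO2): –NO2 on an sp³ carbon → nitro (the N=O is not a carbonyl).
  CH(C6H5): pendant –C6H5: benzene ring → arene.
  CH(COCH3): pendant –COCH3: carbonyl C bonded to two carbons → ketone.
  CH(CH2OCH3): pendant –CH2OCH3: C–O–C linkage → ether.
  CH(F): halogen on an sp³ carbon → alkyl halide.
  CH2OCH2: C–O–C with sp³ carbons on both sides and no adjacent C=O → ether.
  CH2NH2: –NH2 on an sp³ carbon with no adjacent C=O → amine.

alkyl halide, alkyne, amine, arene, ether, ketone, nitro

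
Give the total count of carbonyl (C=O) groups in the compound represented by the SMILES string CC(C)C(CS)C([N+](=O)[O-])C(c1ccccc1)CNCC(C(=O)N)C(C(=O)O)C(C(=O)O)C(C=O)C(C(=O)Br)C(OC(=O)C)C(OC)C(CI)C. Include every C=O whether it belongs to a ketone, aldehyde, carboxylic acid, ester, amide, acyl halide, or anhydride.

CH(CONH2): amide, 1 C=O (running total 1).
CH(COOH): carboxylic acid, 1 C=O (running total 2).
CH(COOH): carboxylic acid, 1 C=O (running total 3).
CH(CHO): aldehyde, 1 C=O (running total 4).
CH(COBr): acyl halide, 1 C=O (running total 5).
CH(OCOCH3): ester, 1 C=O (running total 6).

6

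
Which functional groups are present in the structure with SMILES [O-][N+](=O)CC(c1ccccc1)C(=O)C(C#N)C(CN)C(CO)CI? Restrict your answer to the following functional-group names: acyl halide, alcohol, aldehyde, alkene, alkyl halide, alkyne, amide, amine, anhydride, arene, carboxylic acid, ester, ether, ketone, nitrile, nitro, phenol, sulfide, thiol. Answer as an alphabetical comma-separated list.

alcohol, alkyl halide, amine, arene, ketone, nitrile, nitro

Taking each segment in turn:
  O2NCH2: –NO2 on carbon → nitro group.
  CH(C6H5): pendant –C6H5: benzene ring → arene.
  CO: –C(=O)– with carbon on both sides → ketone.
  CH(CN): pendant –C≡N: nitrile.
  CH(CH2NH2): pendant –CH2NH2: N on sp³ C, no adjacent C=O → amine.
  CH(CH2OH): pendant –CH2OH on an sp³ backbone C → alcohol.
  CH2I: halogen on an sp³ carbon → alkyl halide.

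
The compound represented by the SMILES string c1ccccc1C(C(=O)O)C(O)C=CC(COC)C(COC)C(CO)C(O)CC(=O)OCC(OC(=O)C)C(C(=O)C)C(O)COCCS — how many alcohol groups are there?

C6H5– phenyl ring → arene.
pendant –COOH: carbonyl C bonded to C and –OH → carboxylic acid.
–OH on an sp³ carbon → alcohol (secondary).
C=C double bond → alkene.
pendant –CH2OCH3: C–O–C linkage → ether.
pendant –CH2OCH3: C–O–C linkage → ether.
pendant –CH2OH on an sp³ backbone C → alcohol.
–OH on an sp³ carbon → alcohol (secondary).
–C(=O)–O–C with C on the carbonyl side → ester.
pendant –OC(=O)CH3: an acyloxy group → ester.
pendant –COCH3: carbonyl C bonded to two carbons → ketone.
–OH on an sp³ carbon → alcohol (secondary).
C–O–C with sp³ carbons on both sides and no adjacent C=O → ether.
–SH on an sp³ carbon → thiol.
Alcohol appears at: CH(OH), CH(CH2OH), CH(OH), CH(OH) → 4.

4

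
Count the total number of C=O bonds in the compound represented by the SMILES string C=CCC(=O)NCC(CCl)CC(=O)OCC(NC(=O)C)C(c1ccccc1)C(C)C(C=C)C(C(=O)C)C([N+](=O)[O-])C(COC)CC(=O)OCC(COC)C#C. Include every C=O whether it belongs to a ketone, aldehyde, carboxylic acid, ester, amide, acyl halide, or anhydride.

CH2CONHCH2: amide, 1 C=O (running total 1).
CH2COOCH2: ester, 1 C=O (running total 2).
CH(NHCOCH3): amide, 1 C=O (running total 3).
CH(COCH3): ketone, 1 C=O (running total 4).
CH2COOCH2: ester, 1 C=O (running total 5).

5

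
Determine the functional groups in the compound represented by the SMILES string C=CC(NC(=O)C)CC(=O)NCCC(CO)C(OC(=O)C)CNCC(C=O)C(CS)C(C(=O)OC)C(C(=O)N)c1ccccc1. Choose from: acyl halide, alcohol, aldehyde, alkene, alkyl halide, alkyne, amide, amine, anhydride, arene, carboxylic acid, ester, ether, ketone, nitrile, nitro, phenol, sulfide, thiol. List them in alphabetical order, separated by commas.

Working along the chain:
  CH2=CH: C=C double bond → alkene.
  CH(NHCOCH3): pendant –NHC(=O)CH3: N bonded to a carbonyl → amide (not amine).
  CH2CONHCH2: –C(=O)–N– linkage → amide (the N is not an amine).
  CH(CH2OH): pendant –CH2OH on an sp³ backbone C → alcohol.
  CH(OCOCH3): pendant –OC(=O)CH3: an acyloxy group → ester.
  CH2NHCH2: C–N–C with sp³ carbons and no adjacent C=O → amine (secondary).
  CH(CHO): pendant –CHO: carbonyl C bonded to C and H → aldehyde.
  CH(CH2SH): pendant –CH2SH → thiol.
  CH(COOCH3): pendant –COOCH3: carbonyl C bonded to C and –OCH3 → ester.
  CH(CONH2): pendant –CONH2: carbonyl C bonded to C and N → amide.
  C6H5: –C6H5 phenyl ring → arene.

alcohol, aldehyde, alkene, amide, amine, arene, ester, thiol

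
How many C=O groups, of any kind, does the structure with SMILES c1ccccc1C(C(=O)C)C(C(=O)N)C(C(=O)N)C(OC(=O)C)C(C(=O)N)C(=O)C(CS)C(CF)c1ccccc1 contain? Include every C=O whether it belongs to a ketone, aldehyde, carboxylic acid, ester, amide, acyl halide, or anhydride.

6

CH(COCH3): ketone, 1 C=O (running total 1).
CH(CONH2): amide, 1 C=O (running total 2).
CH(CONH2): amide, 1 C=O (running total 3).
CH(OCOCH3): ester, 1 C=O (running total 4).
CH(CONH2): amide, 1 C=O (running total 5).
CO: ketone, 1 C=O (running total 6).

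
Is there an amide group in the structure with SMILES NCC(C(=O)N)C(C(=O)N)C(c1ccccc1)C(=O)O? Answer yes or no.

Taking each segment in turn:
  H2NCH2: –NH2 on an sp³ carbon with no adjacent C=O → amine.
  CH(CONH2): pendant –CONH2: carbonyl C bonded to C and N → amide.
  CH(CONH2): pendant –CONH2: carbonyl C bonded to C and N → amide.
  CH(C6H5): pendant –C6H5: benzene ring → arene.
  COOH: –COOH: carbonyl C bonded to –OH and C → carboxylic acid (the –OH is not a separate alcohol).
The CH(CONH2) segment supplies the amide: pendant –CONH2: carbonyl C bonded to C and N → amide.

yes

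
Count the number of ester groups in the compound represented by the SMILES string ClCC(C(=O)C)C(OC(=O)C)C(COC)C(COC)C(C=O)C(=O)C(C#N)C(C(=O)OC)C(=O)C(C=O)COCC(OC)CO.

halogen on an sp³ carbon → alkyl halide.
pendant –COCH3: carbonyl C bonded to two carbons → ketone.
pendant –OC(=O)CH3: an acyloxy group → ester.
pendant –CH2OCH3: C–O–C linkage → ether.
pendant –CH2OCH3: C–O–C linkage → ether.
pendant –CHO: carbonyl C bonded to C and H → aldehyde.
–C(=O)– with carbon on both sides → ketone.
pendant –C≡N: nitrile.
pendant –COOCH3: carbonyl C bonded to C and –OCH3 → ester.
–C(=O)– with carbon on both sides → ketone.
pendant –CHO: carbonyl C bonded to C and H → aldehyde.
C–O–C with sp³ carbons on both sides and no adjacent C=O → ether.
pendant –OCH3: C–O–C with sp³ C, no adjacent C=O → ether.
–OH on an sp³ carbon → alcohol.
Ester appears at: CH(OCOCH3), CH(COOCH3) → 2.

2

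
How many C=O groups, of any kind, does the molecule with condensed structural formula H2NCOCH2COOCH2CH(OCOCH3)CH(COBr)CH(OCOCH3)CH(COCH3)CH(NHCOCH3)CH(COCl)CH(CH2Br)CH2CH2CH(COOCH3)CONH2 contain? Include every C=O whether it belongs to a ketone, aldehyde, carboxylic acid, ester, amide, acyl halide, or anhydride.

10

H2NCO: amide, 1 C=O (running total 1).
CH2COOCH2: ester, 1 C=O (running total 2).
CH(OCOCH3): ester, 1 C=O (running total 3).
CH(COBr): acyl halide, 1 C=O (running total 4).
CH(OCOCH3): ester, 1 C=O (running total 5).
CH(COCH3): ketone, 1 C=O (running total 6).
CH(NHCOCH3): amide, 1 C=O (running total 7).
CH(COCl): acyl halide, 1 C=O (running total 8).
CH(COOCH3): ester, 1 C=O (running total 9).
CONH2: amide, 1 C=O (running total 10).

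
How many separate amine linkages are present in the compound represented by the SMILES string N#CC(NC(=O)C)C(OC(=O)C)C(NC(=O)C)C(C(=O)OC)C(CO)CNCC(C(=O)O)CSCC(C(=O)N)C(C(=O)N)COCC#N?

N≡C–: carbon triple-bonded to nitrogen → nitrile.
pendant –NHC(=O)CH3: N bonded to a carbonyl → amide (not amine).
pendant –OC(=O)CH3: an acyloxy group → ester.
pendant –NHC(=O)CH3: N bonded to a carbonyl → amide (not amine).
pendant –COOCH3: carbonyl C bonded to C and –OCH3 → ester.
pendant –CH2OH on an sp³ backbone C → alcohol.
C–N–C with sp³ carbons and no adjacent C=O → amine (secondary).
pendant –COOH: carbonyl C bonded to C and –OH → carboxylic acid.
C–S–C linkage → sulfide (thioether).
pendant –CONH2: carbonyl C bonded to C and N → amide.
pendant –CONH2: carbonyl C bonded to C and N → amide.
C–O–C with sp³ carbons on both sides and no adjacent C=O → ether.
–C≡N: carbon triple-bonded to nitrogen → nitrile.
Amine appears at: CH2NHCH2 → 1.

1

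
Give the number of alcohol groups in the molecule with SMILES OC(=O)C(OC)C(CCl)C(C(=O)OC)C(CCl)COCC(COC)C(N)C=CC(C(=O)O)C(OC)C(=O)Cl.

Working along the chain:
  HOOC: –COOH: carbonyl C bonded to –OH and C → carboxylic acid (the –OH is not a separate alcohol).
  CH(OCH3): pendant –OCH3: C–O–C with sp³ C, no adjacent C=O → ether.
  CH(CH2Cl): pendant –CH2X: halogen on sp³ carbon → alkyl halide.
  CH(COOCH3): pendant –COOCH3: carbonyl C bonded to C and –OCH3 → ester.
  CH(CH2Cl): pendant –CH2X: halogen on sp³ carbon → alkyl halide.
  CH2OCH2: C–O–C with sp³ carbons on both sides and no adjacent C=O → ether.
  CH(CH2OCH3): pendant –CH2OCH3: C–O–C linkage → ether.
  CH(NH2): –NH2 on an sp³ carbon with no adjacent C=O → amine.
  CH=CH: C=C double bond → alkene.
  CH(COOH): pendant –COOH: carbonyl C bonded to C and –OH → carboxylic acid.
  CH(OCH3): pendant –OCH3: C–O–C with sp³ C, no adjacent C=O → ether.
  COCl: –C(=O)Cl: carbonyl C bonded to C and to a halogen → acyl halide (not alkyl halide).
No segment is a alcohol: HOOC is carboxylic acid, not alcohol; CH(OCH3) is ether, not alcohol; CH2OCH2 is ether, not alcohol. → 0.

0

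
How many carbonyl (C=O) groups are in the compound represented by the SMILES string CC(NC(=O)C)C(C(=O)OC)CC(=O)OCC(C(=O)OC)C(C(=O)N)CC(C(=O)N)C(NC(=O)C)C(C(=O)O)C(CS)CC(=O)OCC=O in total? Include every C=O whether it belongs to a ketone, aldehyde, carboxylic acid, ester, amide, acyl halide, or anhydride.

10

CH(NHCOCH3): amide, 1 C=O (running total 1).
CH(COOCH3): ester, 1 C=O (running total 2).
CH2COOCH2: ester, 1 C=O (running total 3).
CH(COOCH3): ester, 1 C=O (running total 4).
CH(CONH2): amide, 1 C=O (running total 5).
CH(CONH2): amide, 1 C=O (running total 6).
CH(NHCOCH3): amide, 1 C=O (running total 7).
CH(COOH): carboxylic acid, 1 C=O (running total 8).
CH2COOCH2: ester, 1 C=O (running total 9).
CHO: aldehyde, 1 C=O (running total 10).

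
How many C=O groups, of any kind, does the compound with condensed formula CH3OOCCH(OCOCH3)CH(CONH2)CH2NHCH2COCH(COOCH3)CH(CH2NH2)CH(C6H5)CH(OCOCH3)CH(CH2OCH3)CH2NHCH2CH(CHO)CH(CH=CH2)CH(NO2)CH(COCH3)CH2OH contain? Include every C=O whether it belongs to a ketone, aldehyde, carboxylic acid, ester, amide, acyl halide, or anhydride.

8

CH3OOC: ester, 1 C=O (running total 1).
CH(OCOCH3): ester, 1 C=O (running total 2).
CH(CONH2): amide, 1 C=O (running total 3).
CO: ketone, 1 C=O (running total 4).
CH(COOCH3): ester, 1 C=O (running total 5).
CH(OCOCH3): ester, 1 C=O (running total 6).
CH(CHO): aldehyde, 1 C=O (running total 7).
CH(COCH3): ketone, 1 C=O (running total 8).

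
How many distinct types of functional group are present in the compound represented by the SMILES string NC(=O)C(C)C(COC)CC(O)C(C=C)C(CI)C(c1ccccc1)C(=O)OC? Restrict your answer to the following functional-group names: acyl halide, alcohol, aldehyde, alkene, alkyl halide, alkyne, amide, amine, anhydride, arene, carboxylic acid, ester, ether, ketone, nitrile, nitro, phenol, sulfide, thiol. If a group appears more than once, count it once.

–C(=O)NH2: carbonyl C bonded to C and to N → amide (the N is not a separate amine).
pendant –CH2OCH3: C–O–C linkage → ether.
–OH on an sp³ carbon → alcohol (secondary).
pendant –CH=CH2: C=C double bond → alkene.
pendant –CH2X: halogen on sp³ carbon → alkyl halide.
pendant –C6H5: benzene ring → arene.
–C(=O)OCH3: carbonyl C bonded to C and to –OCH3 → ester (not ketone + ether).
Distinct types present: alcohol, alkene, alkyl halide, amide, arene, ester, ether.

7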